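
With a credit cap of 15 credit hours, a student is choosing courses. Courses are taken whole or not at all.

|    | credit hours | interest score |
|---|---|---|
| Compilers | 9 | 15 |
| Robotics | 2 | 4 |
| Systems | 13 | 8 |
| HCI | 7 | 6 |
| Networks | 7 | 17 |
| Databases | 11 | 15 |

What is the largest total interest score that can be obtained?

23

Allowing fractional choices, the relaxed optimum would be about 31.0, but courses are indivisible.
Compilers + Robotics: credit hours 9 + 2 = 11 ≤ 15, interest score 15 + 4 = 19.
HCI + Networks: credit hours 7 + 7 = 14 ≤ 15, interest score 6 + 17 = 23.
Robotics + Networks: credit hours 2 + 7 = 9 ≤ 15, interest score 4 + 17 = 21.
Best is HCI and Networks with total interest score 23.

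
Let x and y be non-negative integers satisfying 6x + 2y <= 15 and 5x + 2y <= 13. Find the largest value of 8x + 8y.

The continuous relaxation peaks at (0, 6.5) with value 52.00; rounding to a feasible lattice point costs some objective.
(x,y)=(0,6): 6·0+2·6=12≤15, 5·0+2·6=12≤13, objective 48.
(x,y)=(0,5): 6·0+2·5=10≤15, 5·0+2·5=10≤13, objective 40.
The best lattice point is (0,6), giving 48.

48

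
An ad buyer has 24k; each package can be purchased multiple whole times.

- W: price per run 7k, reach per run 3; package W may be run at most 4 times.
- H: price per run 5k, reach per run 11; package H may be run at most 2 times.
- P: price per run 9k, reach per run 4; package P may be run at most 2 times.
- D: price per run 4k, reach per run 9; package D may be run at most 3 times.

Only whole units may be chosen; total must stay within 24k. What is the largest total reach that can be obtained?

49

D has the best ratio (9/4); taking only D gives at most 3×9 = 27 (stopped by the supply cap of 3).
Mixing does better — 2×H and 3×D: price 22 ≤ 24, reach 2·11 + 3·9 = 49.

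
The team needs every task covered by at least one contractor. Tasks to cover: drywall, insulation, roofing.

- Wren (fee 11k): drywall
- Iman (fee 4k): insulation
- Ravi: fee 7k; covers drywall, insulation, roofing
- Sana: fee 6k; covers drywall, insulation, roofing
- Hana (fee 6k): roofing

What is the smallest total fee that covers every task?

Sana alone covers drywall, insulation, roofing — every task.
Total fee: 6.
No cover costs less than 6.

6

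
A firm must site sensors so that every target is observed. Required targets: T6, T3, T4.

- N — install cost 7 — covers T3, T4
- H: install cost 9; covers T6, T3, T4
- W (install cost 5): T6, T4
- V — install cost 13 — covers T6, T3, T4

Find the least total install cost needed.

9

The greedy cost-per-new-target heuristic would pick W and N for 12, but a cheaper cover exists.
H alone covers T6, T3, T4 — every target.
Total install cost: 9.
No cover costs less than 9.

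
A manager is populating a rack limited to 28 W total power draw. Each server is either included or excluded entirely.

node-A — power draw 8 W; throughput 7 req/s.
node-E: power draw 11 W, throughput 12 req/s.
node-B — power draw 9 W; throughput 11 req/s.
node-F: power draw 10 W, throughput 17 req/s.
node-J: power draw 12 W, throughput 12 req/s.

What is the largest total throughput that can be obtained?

Treat it as a binary knapsack problem.
node-E + node-F: power draw 11 + 10 = 21 ≤ 28, throughput 12 + 17 = 29.
node-A + node-E + node-B: power draw 8 + 11 + 9 = 28 ≤ 28, throughput 7 + 12 + 11 = 30.
node-A + node-B + node-F: power draw 8 + 9 + 10 = 27 ≤ 28, throughput 7 + 11 + 17 = 35.
Best is node-A, node-B, and node-F with total throughput 35.

35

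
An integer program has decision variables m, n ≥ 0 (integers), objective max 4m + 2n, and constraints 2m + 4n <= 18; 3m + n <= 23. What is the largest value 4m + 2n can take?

30

Relaxing integrality, the LP optimum is 31.20 at (m,n) = (7.4, 0.8), which is not an integer point.
(m,n)=(7,1): 2·7+4·1=18≤18, 3·7+1·1=22≤23, objective 30.
(m,n)=(7,0): 2·7+4·0=14≤18, 3·7+1·0=21≤23, objective 28.
(m,n)=(6,1): 2·6+4·1=16≤18, 3·6+1·1=19≤23, objective 26.
Maximum is 30 at (m,n)=(7,1).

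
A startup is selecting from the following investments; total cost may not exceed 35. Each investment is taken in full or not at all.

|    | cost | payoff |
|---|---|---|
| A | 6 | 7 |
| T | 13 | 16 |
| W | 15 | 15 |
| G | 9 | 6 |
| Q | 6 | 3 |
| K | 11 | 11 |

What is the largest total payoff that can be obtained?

38

Allowing fractional choices, the relaxed optimum would be about 39.0, but investments are indivisible.
A + T + W: cost 6 + 13 + 15 = 34 ≤ 35, payoff 7 + 16 + 15 = 38.
T + W + Q: cost 13 + 15 + 6 = 34 ≤ 35, payoff 16 + 15 + 3 = 34.
A + T + K: cost 6 + 13 + 11 = 30 ≤ 35, payoff 7 + 16 + 11 = 34.
Best is A, T, and W with total payoff 38.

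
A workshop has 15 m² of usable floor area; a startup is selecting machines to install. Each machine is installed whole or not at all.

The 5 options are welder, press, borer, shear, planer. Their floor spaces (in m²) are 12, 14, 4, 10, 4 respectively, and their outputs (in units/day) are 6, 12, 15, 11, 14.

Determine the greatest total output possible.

29

Treat it as a binary knapsack problem.
Allowing fractional choices, the relaxed optimum would be about 36.7, but machines are indivisible.
borer + planer: floor space 4 + 4 = 8 ≤ 15, output 15 + 14 = 29.
borer + shear: floor space 4 + 10 = 14 ≤ 15, output 15 + 11 = 26.
shear + planer: floor space 10 + 4 = 14 ≤ 15, output 11 + 14 = 25.
Best is borer and planer with total output 29.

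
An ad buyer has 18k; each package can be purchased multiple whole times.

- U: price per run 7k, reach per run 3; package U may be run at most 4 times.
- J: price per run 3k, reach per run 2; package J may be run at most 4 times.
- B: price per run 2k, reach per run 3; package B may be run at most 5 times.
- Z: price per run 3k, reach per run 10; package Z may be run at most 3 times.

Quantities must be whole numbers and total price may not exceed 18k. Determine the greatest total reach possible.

42

Z has the best ratio (10/3); taking only Z gives at most 3×10 = 30 (stopped by the supply cap of 3).
Mixing does better — 4×B and 3×Z: price 17 ≤ 18, reach 4·3 + 3·10 = 42.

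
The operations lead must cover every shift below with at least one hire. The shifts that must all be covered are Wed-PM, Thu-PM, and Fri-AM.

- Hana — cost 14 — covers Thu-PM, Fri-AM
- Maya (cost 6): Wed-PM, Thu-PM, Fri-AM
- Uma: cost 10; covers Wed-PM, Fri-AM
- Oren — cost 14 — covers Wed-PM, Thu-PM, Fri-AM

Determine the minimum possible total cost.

This is a weighted set-cover instance.
Maya alone covers Wed-PM, Thu-PM, Fri-AM — every shift.
Total cost: 6.
No cover costs less than 6.

6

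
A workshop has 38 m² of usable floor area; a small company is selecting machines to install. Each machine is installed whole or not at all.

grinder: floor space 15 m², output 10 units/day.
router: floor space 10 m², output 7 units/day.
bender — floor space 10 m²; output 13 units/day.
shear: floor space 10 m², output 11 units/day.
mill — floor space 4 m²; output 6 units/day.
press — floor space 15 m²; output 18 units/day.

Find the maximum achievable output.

bender + shear + press: floor space 10 + 10 + 15 = 35 ≤ 38, output 13 + 11 + 18 = 42.
router + bender + press: floor space 10 + 10 + 15 = 35 ≤ 38, output 7 + 13 + 18 = 38.
Best is bender, shear, and press with total output 42.

42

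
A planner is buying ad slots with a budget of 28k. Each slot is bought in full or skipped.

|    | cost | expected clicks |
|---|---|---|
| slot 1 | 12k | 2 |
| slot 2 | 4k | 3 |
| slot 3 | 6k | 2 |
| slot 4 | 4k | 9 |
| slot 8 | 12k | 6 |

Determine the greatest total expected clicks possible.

20

Allowing fractional choices, the relaxed optimum would be about 20.3, but ad slots are indivisible.
slot 2 + slot 4 + slot 8: cost 4 + 4 + 12 = 20 ≤ 28, expected clicks 3 + 9 + 6 = 18.
slot 2 + slot 3 + slot 4 + slot 8: cost 4 + 6 + 4 + 12 = 26 ≤ 28, expected clicks 3 + 2 + 9 + 6 = 20.
slot 3 + slot 4 + slot 8: cost 6 + 4 + 12 = 22 ≤ 28, expected clicks 2 + 9 + 6 = 17.
Best is slot 2, slot 3, slot 4, and slot 8 with total expected clicks 20.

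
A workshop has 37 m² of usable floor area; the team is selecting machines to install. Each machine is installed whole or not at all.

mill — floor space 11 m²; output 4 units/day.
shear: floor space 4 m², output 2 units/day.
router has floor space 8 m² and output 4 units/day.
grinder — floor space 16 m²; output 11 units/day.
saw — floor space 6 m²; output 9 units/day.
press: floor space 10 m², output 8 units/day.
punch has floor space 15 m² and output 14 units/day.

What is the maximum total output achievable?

34

shear + saw + press + punch: floor space 4 + 6 + 10 + 15 = 35 ≤ 37, output 2 + 9 + 8 + 14 = 33.
grinder + saw + punch: floor space 16 + 6 + 15 = 37 ≤ 37, output 11 + 9 + 14 = 34.
saw + press + punch: floor space 6 + 10 + 15 = 31 ≤ 37, output 9 + 8 + 14 = 31.
Best is grinder, saw, and punch with total output 34.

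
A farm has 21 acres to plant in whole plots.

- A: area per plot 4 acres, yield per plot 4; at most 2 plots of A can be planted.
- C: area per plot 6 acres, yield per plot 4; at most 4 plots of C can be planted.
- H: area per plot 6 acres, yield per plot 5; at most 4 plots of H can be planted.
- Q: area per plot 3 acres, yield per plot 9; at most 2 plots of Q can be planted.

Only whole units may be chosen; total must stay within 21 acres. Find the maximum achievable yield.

31

Q has the best ratio (9/3); taking only Q gives at most 2×9 = 18 (stopped by the supply cap of 2).
Mixing does better — 2×A, 1×H, and 2×Q: area 20 ≤ 21, yield 2·4 + 1·5 + 2·9 = 31.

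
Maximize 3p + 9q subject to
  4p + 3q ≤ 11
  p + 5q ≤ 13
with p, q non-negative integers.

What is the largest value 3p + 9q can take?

The continuous relaxation peaks at (0.941, 2.41) with value 24.53; rounding to a feasible lattice point costs some objective.
(p,q)=(1,2): 4·1+3·2=10≤11, 1·1+5·2=11≤13, objective 21.
(p,q)=(0,2): 4·0+3·2=6≤11, 1·0+5·2=10≤13, objective 18.
(p,q)=(2,1): 4·2+3·1=11≤11, 1·2+5·1=7≤13, objective 15.
No feasible integer point exceeds 21.

21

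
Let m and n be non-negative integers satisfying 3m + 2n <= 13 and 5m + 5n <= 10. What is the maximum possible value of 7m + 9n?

18

(m,n)=(0,2): 3·0+2·2=4≤13, 5·0+5·2=10≤10, objective 18.
(m,n)=(1,1): 3·1+2·1=5≤13, 5·1+5·1=10≤10, objective 16.
(m,n)=(0,1): 3·0+2·1=2≤13, 5·0+5·1=5≤10, objective 9.
No feasible integer point exceeds 18.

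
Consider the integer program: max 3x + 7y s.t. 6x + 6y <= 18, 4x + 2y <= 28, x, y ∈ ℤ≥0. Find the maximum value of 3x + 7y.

21

(x,y)=(0,3) is feasible, giving 21.
(x,y)=(1,2) is feasible, giving 17.
The best lattice point is (0,3), giving 21.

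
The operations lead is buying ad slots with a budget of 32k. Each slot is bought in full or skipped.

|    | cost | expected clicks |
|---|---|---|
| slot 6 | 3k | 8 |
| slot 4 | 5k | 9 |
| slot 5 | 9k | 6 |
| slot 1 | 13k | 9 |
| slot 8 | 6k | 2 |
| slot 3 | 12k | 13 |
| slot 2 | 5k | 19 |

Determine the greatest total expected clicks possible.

51

slot 6 + slot 4 + slot 8 + slot 3 + slot 2: cost 3 + 5 + 6 + 12 + 5 = 31 ≤ 32, expected clicks 8 + 9 + 2 + 13 + 19 = 51.
slot 6 + slot 4 + slot 3 + slot 2: cost 3 + 5 + 12 + 5 = 25 ≤ 32, expected clicks 8 + 9 + 13 + 19 = 49.
slot 4 + slot 5 + slot 3 + slot 2: cost 5 + 9 + 12 + 5 = 31 ≤ 32, expected clicks 9 + 6 + 13 + 19 = 47.
Best is slot 6, slot 4, slot 8, slot 3, and slot 2 with total expected clicks 51.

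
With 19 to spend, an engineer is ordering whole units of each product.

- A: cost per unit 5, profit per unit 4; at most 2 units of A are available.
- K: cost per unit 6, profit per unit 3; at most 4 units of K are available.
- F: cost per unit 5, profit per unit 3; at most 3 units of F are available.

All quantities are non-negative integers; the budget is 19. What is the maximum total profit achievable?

11

This is a bounded integer knapsack.
Take 2×A and 1×F: cost 15 ≤ 19, profit 2·4 + 1·3 = 11.
A has the best ratio (4/5) and is taken to its limit of 2; remaining capacity is filled optimally with the others.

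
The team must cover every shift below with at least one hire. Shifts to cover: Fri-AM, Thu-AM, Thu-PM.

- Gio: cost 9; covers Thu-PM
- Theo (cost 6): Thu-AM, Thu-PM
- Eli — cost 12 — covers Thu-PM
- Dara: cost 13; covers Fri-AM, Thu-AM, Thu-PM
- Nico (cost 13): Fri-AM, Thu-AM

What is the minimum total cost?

The greedy cost-per-new-shift heuristic would pick Theo and Dara for 19, but a cheaper cover exists.
Dara alone covers Fri-AM, Thu-AM, Thu-PM — every shift.
Total cost: 13.
No cover costs less than 13.

13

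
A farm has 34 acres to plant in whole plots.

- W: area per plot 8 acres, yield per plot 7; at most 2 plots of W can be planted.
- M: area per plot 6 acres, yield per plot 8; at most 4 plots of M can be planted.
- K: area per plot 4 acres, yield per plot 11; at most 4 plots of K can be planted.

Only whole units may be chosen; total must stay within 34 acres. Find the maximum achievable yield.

68

This is a bounded integer knapsack.
Take 3×M and 4×K: area 34 ≤ 34, yield 3·8 + 4·11 = 68.
K has the best ratio (11/4) and is taken to its limit of 4; remaining capacity is filled optimally with the others.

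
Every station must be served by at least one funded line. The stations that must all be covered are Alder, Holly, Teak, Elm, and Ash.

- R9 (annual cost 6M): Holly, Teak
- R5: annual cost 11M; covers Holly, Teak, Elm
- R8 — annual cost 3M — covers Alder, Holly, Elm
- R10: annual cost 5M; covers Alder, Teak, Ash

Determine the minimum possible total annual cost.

8

Choose R8 and R10: together they cover Alder, Holly, Teak, Elm, Ash — every station.
Total annual cost: 3 + 5 = 8.
No cover costs less than 8.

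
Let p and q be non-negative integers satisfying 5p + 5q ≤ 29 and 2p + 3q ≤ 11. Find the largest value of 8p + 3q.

Relaxing integrality, the LP optimum is 44.00 at (p,q) = (5.5, 0), which is not an integer point.
(p,q)=(5,0): 5·5+5·0=25≤29, 2·5+3·0=10≤11, objective 40.
(p,q)=(4,1): 5·4+5·1=25≤29, 2·4+3·1=11≤11, objective 35.
(p,q)=(4,0): 5·4+5·0=20≤29, 2·4+3·0=8≤11, objective 32.
No feasible integer point exceeds 40.

40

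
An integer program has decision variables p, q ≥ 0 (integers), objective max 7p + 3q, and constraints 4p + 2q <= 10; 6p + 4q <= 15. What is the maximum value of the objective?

14

(p,q)=(2,0): 4·2+2·0=8≤10, 6·2+4·0=12≤15, objective 14.
(p,q)=(1,1): 4·1+2·1=6≤10, 6·1+4·1=10≤15, objective 10.
(p,q)=(1,0): 4·1+2·0=4≤10, 6·1+4·0=6≤15, objective 7.
Maximum is 14 at (p,q)=(2,0).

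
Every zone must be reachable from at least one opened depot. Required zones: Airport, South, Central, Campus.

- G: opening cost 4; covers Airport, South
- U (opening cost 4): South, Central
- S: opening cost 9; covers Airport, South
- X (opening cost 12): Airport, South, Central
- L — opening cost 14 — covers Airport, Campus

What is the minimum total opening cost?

18

The greedy cost-per-new-zone heuristic would pick G, U, and L for 22, but a cheaper cover exists.
Choose U and L: together they cover Airport, South, Central, Campus — every zone.
Total opening cost: 4 + 14 = 18.
No cover costs less than 18.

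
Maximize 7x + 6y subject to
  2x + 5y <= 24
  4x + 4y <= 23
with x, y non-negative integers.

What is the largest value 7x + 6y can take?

(x,y)=(5,0): 2·5+5·0=10≤24, 4·5+4·0=20≤23, objective 35.
(x,y)=(4,1): 2·4+5·1=13≤24, 4·4+4·1=20≤23, objective 34.
(x,y)=(4,0): 2·4+5·0=8≤24, 4·4+4·0=16≤23, objective 28.
The best lattice point is (5,0), giving 35.

35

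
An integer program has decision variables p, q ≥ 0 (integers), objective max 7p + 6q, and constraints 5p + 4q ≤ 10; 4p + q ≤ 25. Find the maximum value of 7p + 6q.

The continuous relaxation peaks at (0, 2.5) with value 15.00; rounding to a feasible lattice point costs some objective.
(p,q)=(2,0): 5·2+4·0=10≤10, 4·2+1·0=8≤25, objective 14.
(p,q)=(1,1): 5·1+4·1=9≤10, 4·1+1·1=5≤25, objective 13.
(p,q)=(0,2): 5·0+4·2=8≤10, 4·0+1·2=2≤25, objective 12.
Maximum is 14 at (p,q)=(2,0).

14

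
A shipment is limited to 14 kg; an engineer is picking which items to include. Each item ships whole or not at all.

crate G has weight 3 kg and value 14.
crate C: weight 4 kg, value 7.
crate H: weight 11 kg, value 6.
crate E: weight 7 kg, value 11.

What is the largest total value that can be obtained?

32

crate G + crate C + crate E: weight 3 + 4 + 7 = 14 ≤ 14, value 14 + 7 + 11 = 32.
crate G + crate E: weight 3 + 7 = 10 ≤ 14, value 14 + 11 = 25.
Best is crate G, crate C, and crate E with total value 32.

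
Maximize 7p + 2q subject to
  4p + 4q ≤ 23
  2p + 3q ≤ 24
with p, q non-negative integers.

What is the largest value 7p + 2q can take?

35

The continuous relaxation peaks at (5.75, 0) with value 40.25; rounding to a feasible lattice point costs some objective.
(p,q)=(5,0): 4·5+4·0=20≤23, 2·5+3·0=10≤24, objective 35.
(p,q)=(4,1): 4·4+4·1=20≤23, 2·4+3·1=11≤24, objective 30.
(p,q)=(4,0): 4·4+4·0=16≤23, 2·4+3·0=8≤24, objective 28.
The best lattice point is (5,0), giving 35.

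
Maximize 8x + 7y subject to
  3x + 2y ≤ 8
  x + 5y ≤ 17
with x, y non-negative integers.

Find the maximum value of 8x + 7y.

Relaxing integrality, the LP optimum is 26.85 at (x,y) = (0.462, 3.31), which is not an integer point.
(x,y)=(2,1): 3·2+2·1=8≤8, 1·2+5·1=7≤17, objective 23.
(x,y)=(1,2): 3·1+2·2=7≤8, 1·1+5·2=11≤17, objective 22.
The best lattice point is (2,1), giving 23.

23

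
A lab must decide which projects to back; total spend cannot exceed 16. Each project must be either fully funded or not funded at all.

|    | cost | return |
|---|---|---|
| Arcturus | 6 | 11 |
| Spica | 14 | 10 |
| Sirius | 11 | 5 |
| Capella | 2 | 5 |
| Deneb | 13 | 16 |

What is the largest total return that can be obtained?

Take Capella and Deneb: cost 2 + 13 = 15 ≤ 16, return 5 + 16 = 21.
No other feasible combination does better.

21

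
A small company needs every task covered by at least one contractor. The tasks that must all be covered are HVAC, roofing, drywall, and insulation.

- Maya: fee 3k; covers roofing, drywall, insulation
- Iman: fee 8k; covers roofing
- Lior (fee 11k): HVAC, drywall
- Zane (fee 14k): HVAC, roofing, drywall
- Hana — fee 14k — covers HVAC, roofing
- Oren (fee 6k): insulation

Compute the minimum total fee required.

14

Choose Maya and Lior: together they cover HVAC, roofing, drywall, insulation — every task.
Total fee: 3 + 11 = 14.
No cover costs less than 14.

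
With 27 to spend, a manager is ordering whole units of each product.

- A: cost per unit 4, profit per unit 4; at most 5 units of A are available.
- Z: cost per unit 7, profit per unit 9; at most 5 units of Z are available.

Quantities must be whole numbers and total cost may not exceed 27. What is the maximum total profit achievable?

Z has the best ratio (9/7); taking only Z gives at most 3×9 = 27 (stopped by the cost limit).
Mixing does better — 1×A and 3×Z: cost 25 ≤ 27, profit 1·4 + 3·9 = 31.

31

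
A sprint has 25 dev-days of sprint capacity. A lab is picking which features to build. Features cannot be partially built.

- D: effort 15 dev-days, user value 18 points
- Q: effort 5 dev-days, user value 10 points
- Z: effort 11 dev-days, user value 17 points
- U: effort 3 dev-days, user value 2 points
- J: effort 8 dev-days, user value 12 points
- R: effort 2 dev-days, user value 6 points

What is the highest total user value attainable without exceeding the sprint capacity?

39

Allowing fractional choices, the relaxed optimum would be about 43.5, but features are indivisible.
Z + U + J + R: effort 11 + 3 + 8 + 2 = 24 ≤ 25, user value 17 + 2 + 12 + 6 = 37.
Q + Z + J: effort 5 + 11 + 8 = 24 ≤ 25, user value 10 + 17 + 12 = 39.
D + Q + U + R: effort 15 + 5 + 3 + 2 = 25 ≤ 25, user value 18 + 10 + 2 + 6 = 36.
Best is Q, Z, and J with total user value 39.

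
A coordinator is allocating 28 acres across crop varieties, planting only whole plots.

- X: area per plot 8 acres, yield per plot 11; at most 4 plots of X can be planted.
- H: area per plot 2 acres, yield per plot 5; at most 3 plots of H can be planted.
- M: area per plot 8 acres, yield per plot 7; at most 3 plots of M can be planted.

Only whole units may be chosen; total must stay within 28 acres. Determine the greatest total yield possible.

3×X and 2×H: area 28 ≤ 28, yield 3·11 + 2·5 = 43.
2×X, 2×H, and 1×M: area 28 ≤ 28, yield 2·11 + 2·5 + 1·7 = 39.
Best is 43.

43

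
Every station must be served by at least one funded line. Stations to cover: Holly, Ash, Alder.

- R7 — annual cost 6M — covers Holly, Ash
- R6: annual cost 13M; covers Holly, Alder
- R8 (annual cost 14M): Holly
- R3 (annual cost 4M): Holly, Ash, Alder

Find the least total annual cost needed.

4

This is a weighted set-cover instance.
R3 alone covers Holly, Ash, Alder — every station.
Total annual cost: 4.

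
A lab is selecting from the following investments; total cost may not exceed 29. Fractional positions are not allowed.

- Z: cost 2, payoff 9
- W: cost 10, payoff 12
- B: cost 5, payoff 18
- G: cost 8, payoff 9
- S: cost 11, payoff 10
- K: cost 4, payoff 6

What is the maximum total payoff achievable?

54

Z + W + B + G + K: cost 2 + 10 + 5 + 8 + 4 = 29 ≤ 29, payoff 9 + 12 + 18 + 9 + 6 = 54.
Z + W + B + S: cost 2 + 10 + 5 + 11 = 28 ≤ 29, payoff 9 + 12 + 18 + 10 = 49.
Best is Z, W, B, G, and K with total payoff 54.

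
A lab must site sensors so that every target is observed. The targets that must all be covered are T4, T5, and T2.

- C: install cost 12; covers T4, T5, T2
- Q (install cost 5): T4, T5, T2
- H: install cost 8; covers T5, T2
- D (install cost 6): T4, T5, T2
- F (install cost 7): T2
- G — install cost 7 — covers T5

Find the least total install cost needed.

5

This is a weighted set-cover instance.
Q alone covers T4, T5, T2 — every target.
Total install cost: 5.
No cover costs less than 5.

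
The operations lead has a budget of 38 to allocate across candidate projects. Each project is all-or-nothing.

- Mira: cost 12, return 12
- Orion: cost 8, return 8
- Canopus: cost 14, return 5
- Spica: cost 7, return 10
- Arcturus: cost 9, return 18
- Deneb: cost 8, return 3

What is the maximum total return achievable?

48

Treat it as a binary knapsack problem.
Allowing fractional choices, the relaxed optimum would be about 48.8, but projects are indivisible.
Mira + Spica + Arcturus + Deneb: cost 12 + 7 + 9 + 8 = 36 ≤ 38, return 12 + 10 + 18 + 3 = 43.
Mira + Orion + Spica + Arcturus: cost 12 + 8 + 7 + 9 = 36 ≤ 38, return 12 + 8 + 10 + 18 = 48.
Best is Mira, Orion, Spica, and Arcturus with total return 48.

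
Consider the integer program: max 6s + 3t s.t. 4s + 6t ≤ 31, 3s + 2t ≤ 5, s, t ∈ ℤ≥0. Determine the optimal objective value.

(s,t)=(1,1): 4·1+6·1=10≤31, 3·1+2·1=5≤5, objective 9.
(s,t)=(0,2): 4·0+6·2=12≤31, 3·0+2·2=4≤5, objective 6.
(s,t)=(1,0): 4·1+6·0=4≤31, 3·1+2·0=3≤5, objective 6.
The best lattice point is (1,1), giving 9.

9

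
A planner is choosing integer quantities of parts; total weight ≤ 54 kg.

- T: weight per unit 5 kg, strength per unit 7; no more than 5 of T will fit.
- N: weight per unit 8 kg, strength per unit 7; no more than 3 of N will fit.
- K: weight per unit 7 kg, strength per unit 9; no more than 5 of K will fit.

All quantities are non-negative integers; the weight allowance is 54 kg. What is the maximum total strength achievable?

71

T has the best ratio (7/5); taking only T gives at most 5×7 = 35 (stopped by the supply cap of 5).
Mixing does better — 5×T and 4×K: weight 53 ≤ 54, strength 5·7 + 4·9 = 71.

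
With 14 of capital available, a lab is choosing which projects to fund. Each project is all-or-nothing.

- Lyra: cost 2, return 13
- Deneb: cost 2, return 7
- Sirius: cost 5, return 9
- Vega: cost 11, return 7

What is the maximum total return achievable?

Lyra + Deneb + Sirius: cost 2 + 2 + 5 = 9 ≤ 14, return 13 + 7 + 9 = 29.
Lyra + Sirius: cost 2 + 5 = 7 ≤ 14, return 13 + 9 = 22.
Best is Lyra, Deneb, and Sirius with total return 29.

29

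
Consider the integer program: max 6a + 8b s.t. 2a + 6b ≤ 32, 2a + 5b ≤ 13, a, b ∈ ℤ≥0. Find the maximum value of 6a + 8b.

The continuous relaxation peaks at (6.5, 0) with value 39.00; rounding to a feasible lattice point costs some objective.
(a,b)=(6,0): 2·6+6·0=12≤32, 2·6+5·0=12≤13, objective 36.
(a,b)=(5,0): 2·5+6·0=10≤32, 2·5+5·0=10≤13, objective 30.
No feasible integer point exceeds 36.

36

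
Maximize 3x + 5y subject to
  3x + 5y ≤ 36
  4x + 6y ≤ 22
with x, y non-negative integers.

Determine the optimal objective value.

18

The continuous relaxation peaks at (0, 3.67) with value 18.33; rounding to a feasible lattice point costs some objective.
(x,y)=(1,3): 3·1+5·3=18≤36, 4·1+6·3=22≤22, objective 18.
(x,y)=(2,2): 3·2+5·2=16≤36, 4·2+6·2=20≤22, objective 16.
(x,y)=(0,3): 3·0+5·3=15≤36, 4·0+6·3=18≤22, objective 15.
(x,y)=(1,2): 3·1+5·2=13≤36, 4·1+6·2=16≤22, objective 13.
No feasible integer point exceeds 18.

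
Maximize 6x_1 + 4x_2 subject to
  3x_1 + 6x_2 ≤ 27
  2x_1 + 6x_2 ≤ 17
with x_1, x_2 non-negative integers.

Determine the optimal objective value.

48

(x_1,x_2)=(8,0): 3·8+6·0=24≤27, 2·8+6·0=16≤17, objective 48.
(x_1,x_2)=(7,0): 3·7+6·0=21≤27, 2·7+6·0=14≤17, objective 42.
Maximum is 48 at (x_1,x_2)=(8,0).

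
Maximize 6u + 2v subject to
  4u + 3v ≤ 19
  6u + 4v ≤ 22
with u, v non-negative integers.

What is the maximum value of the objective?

The continuous relaxation peaks at (3.67, 0) with value 22.00; rounding to a feasible lattice point costs some objective.
(u,v)=(3,1) is feasible, giving 20.
(u,v)=(3,0) is feasible, giving 18.
(u,v)=(2,2) is feasible, giving 16.
No feasible integer point exceeds 20.

20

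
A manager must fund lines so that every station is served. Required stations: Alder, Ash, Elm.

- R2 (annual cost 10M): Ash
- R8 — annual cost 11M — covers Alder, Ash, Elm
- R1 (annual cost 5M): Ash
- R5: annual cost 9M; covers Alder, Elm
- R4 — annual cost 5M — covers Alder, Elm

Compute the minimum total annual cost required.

10

Choose R1 and R4: together they cover Alder, Ash, Elm — every station.
Total annual cost: 5 + 5 = 10.
No cover costs less than 10.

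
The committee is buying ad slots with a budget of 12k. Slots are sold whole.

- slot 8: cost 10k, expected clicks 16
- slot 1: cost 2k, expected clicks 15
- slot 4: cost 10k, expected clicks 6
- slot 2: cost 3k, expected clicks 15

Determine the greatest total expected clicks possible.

Take slot 8 and slot 1: cost 10 + 2 = 12 ≤ 12, expected clicks 16 + 15 = 31.
No other feasible combination does better.

31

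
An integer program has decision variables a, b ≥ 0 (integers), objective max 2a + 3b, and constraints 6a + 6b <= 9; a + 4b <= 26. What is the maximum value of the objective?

3

The continuous relaxation peaks at (0, 1.5) with value 4.50; rounding to a feasible lattice point costs some objective.
(a,b)=(0,1): 6·0+6·1=6≤9, 1·0+4·1=4≤26, objective 3.
(a,b)=(1,0): 6·1+6·0=6≤9, 1·1+4·0=1≤26, objective 2.
(a,b)=(0,0): 6·0+6·0=0≤9, 1·0+4·0=0≤26, objective 0.
The best lattice point is (0,1), giving 3.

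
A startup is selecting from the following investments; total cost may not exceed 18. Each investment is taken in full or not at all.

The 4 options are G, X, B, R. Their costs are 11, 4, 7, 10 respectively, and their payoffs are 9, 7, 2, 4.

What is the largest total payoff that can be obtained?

16

Allowing fractional choices, the relaxed optimum would be about 17.2, but investments are indivisible.
X + R: cost 4 + 10 = 14 ≤ 18, payoff 7 + 4 = 11.
G + X: cost 11 + 4 = 15 ≤ 18, payoff 9 + 7 = 16.
Best is G and X with total payoff 16.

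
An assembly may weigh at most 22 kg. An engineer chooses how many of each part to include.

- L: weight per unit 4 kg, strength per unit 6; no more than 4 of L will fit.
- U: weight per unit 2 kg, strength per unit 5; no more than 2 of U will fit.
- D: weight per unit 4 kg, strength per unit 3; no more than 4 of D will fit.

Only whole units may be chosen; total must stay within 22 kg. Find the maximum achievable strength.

34

This is a bounded integer knapsack.
Take 4×L and 2×U: weight 20 ≤ 22, strength 4·6 + 2·5 = 34.
U has the best ratio (5/2) and is taken to its limit of 2; remaining capacity is filled optimally with the others.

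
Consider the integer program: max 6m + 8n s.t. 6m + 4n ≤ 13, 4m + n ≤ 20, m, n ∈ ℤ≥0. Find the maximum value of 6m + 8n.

24

The continuous relaxation peaks at (0, 3.25) with value 26.00; rounding to a feasible lattice point costs some objective.
(m,n)=(0,3): 6·0+4·3=12≤13, 4·0+1·3=3≤20, objective 24.
(m,n)=(0,2): 6·0+4·2=8≤13, 4·0+1·2=2≤20, objective 16.
The best lattice point is (0,3), giving 24.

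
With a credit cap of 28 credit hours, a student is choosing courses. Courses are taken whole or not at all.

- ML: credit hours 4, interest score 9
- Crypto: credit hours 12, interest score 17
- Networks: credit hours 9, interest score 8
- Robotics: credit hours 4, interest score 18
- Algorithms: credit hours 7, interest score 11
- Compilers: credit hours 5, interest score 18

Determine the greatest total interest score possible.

Treat it as a binary knapsack problem.
Allowing fractional choices, the relaxed optimum would be about 67.3, but courses are indivisible.
ML + Crypto + Robotics + Compilers: credit hours 4 + 12 + 4 + 5 = 25 ≤ 28, interest score 9 + 17 + 18 + 18 = 62.
Crypto + Robotics + Algorithms + Compilers: credit hours 12 + 4 + 7 + 5 = 28 ≤ 28, interest score 17 + 18 + 11 + 18 = 64.
Best is Crypto, Robotics, Algorithms, and Compilers with total interest score 64.

64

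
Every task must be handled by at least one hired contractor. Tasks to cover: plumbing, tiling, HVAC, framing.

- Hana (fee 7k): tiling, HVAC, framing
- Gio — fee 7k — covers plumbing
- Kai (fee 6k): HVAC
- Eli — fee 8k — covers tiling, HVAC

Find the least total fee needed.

14

Choose Hana and Gio: together they cover plumbing, tiling, HVAC, framing — every task.
Total fee: 7 + 7 = 14.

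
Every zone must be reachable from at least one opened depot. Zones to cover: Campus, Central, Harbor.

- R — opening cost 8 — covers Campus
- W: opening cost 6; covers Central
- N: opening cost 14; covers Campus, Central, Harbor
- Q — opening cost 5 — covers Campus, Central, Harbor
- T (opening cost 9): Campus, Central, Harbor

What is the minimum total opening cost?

5

Q alone covers Campus, Central, Harbor — every zone.
Total opening cost: 5.
No cover costs less than 5.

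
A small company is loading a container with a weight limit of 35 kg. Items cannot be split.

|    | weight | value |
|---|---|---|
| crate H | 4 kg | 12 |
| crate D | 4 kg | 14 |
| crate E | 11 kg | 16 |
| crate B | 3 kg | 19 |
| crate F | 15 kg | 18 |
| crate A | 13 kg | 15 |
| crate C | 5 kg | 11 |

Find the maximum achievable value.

Take crate H, crate D, crate E, crate B, and crate A: weight 4 + 4 + 11 + 3 + 13 = 35 ≤ 35, value 12 + 14 + 16 + 19 + 15 = 76.
No other feasible combination does better.

76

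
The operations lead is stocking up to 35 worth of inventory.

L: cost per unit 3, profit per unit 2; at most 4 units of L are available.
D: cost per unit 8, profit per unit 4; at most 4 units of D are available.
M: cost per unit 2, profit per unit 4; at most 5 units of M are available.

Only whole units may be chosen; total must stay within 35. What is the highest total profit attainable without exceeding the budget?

34

This is a bounded integer knapsack.
3×D and 5×M: cost 34 ≤ 35, profit 3·4 + 5·4 = 32.
3×L, 2×D, and 5×M: cost 35 ≤ 35, profit 3·2 + 2·4 + 5·4 = 34.
Best is 34.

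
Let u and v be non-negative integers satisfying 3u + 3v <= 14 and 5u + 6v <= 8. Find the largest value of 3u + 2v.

3

(u,v)=(1,0): 3·1+3·0=3≤14, 5·1+6·0=5≤8, objective 3.
(u,v)=(0,1): 3·0+3·1=3≤14, 5·0+6·1=6≤8, objective 2.
(u,v)=(0,0): 3·0+3·0=0≤14, 5·0+6·0=0≤8, objective 0.
No feasible integer point exceeds 3.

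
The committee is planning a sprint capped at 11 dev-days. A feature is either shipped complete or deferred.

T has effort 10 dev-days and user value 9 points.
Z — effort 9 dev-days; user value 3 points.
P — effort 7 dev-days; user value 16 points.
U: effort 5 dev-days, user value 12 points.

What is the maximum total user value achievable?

16

Allowing fractional choices, the relaxed optimum would be about 25.7, but features are indivisible.
U: effort 5 ≤ 11, user value 12.
P: effort 7 ≤ 11, user value 16.
T: effort 10 ≤ 11, user value 9.
Best is P with total user value 16.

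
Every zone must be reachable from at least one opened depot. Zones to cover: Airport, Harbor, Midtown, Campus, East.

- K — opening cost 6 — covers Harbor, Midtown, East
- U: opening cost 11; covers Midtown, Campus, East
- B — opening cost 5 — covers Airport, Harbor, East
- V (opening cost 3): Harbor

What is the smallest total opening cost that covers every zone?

Choose U and B: together they cover Airport, Harbor, Midtown, Campus, East — every zone.
Total opening cost: 11 + 5 = 16.
No cover costs less than 16.

16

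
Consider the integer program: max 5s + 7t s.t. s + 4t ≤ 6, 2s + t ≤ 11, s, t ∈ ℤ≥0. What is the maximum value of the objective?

(s,t)=(5,0) is feasible, giving 25.
(s,t)=(4,0) is feasible, giving 20.
No feasible integer point exceeds 25.

25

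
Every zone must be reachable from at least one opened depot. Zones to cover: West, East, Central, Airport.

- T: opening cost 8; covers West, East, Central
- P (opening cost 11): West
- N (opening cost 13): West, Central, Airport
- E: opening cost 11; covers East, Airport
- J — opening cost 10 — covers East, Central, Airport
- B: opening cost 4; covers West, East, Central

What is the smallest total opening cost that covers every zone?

This is a weighted set-cover instance.
Choose J and B: together they cover West, East, Central, Airport — every zone.
Total opening cost: 10 + 4 = 14.
No cover costs less than 14.

14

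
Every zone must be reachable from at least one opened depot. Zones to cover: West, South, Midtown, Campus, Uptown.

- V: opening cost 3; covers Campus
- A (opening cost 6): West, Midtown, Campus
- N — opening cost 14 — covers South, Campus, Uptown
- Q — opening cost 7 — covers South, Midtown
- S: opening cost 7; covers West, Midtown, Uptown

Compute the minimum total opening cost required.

17

The greedy cost-per-new-zone heuristic would pick A and N for 20, but a cheaper cover exists.
Choose V, Q, and S: together they cover West, South, Midtown, Campus, Uptown — every zone.
Total opening cost: 3 + 7 + 7 = 17.
No cover costs less than 17.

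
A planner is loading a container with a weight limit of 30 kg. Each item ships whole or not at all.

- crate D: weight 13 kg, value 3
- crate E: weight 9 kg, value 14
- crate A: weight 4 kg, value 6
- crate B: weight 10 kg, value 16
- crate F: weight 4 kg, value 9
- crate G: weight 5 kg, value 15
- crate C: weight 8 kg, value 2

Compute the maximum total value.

54

Allowing fractional choices, the relaxed optimum would be about 57.0, but items are indivisible.
crate E + crate A + crate B + crate G: weight 9 + 4 + 10 + 5 = 28 ≤ 30, value 14 + 6 + 16 + 15 = 51.
crate E + crate B + crate F + crate G: weight 9 + 10 + 4 + 5 = 28 ≤ 30, value 14 + 16 + 9 + 15 = 54.
crate A + crate B + crate F + crate G: weight 4 + 10 + 4 + 5 = 23 ≤ 30, value 6 + 16 + 9 + 15 = 46.
Best is crate E, crate B, crate F, and crate G with total value 54.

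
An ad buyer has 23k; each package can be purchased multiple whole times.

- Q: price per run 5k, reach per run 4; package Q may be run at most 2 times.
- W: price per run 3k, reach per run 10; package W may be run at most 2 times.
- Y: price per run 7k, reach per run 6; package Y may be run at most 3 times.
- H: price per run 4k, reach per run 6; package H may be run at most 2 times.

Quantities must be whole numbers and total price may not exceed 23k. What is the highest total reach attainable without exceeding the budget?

38

This is a bounded integer knapsack.
W has the best ratio (10/3); taking only W gives at most 2×10 = 20 (stopped by the supply cap of 2).
Mixing does better — 2×W, 1×Y, and 2×H: price 21 ≤ 23, reach 2·10 + 1·6 + 2·6 = 38.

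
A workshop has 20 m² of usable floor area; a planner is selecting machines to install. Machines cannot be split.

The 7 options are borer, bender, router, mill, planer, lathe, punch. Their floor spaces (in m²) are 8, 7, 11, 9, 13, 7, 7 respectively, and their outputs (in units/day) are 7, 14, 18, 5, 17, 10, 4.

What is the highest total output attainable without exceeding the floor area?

This is an integer program with binary decision variables.
bender + planer: floor space 7 + 13 = 20 ≤ 20, output 14 + 17 = 31.
router + lathe: floor space 11 + 7 = 18 ≤ 20, output 18 + 10 = 28.
bender + router: floor space 7 + 11 = 18 ≤ 20, output 14 + 18 = 32.
Best is bender and router with total output 32.

32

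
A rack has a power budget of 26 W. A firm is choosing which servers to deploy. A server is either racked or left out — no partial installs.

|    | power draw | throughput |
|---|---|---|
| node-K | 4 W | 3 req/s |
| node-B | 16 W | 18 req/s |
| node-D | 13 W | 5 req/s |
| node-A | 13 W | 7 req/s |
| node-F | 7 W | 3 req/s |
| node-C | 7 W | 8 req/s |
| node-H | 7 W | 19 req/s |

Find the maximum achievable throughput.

Treat it as a binary knapsack problem.
Take node-B and node-H: power draw 16 + 7 = 23 ≤ 26, throughput 18 + 19 = 37.
No other feasible combination does better.

37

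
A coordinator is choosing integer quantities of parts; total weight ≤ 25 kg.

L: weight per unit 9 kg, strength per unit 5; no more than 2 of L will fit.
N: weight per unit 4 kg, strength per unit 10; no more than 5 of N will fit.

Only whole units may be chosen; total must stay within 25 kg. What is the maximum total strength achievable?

50

Take 5×N: weight 20 ≤ 25, strength 5·10 = 50.
N has the best ratio (10/4) and is taken to its limit of 5; remaining capacity is filled optimally with the others.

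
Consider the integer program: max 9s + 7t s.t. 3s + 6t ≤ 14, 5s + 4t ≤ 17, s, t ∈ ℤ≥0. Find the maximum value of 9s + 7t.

27

The continuous relaxation peaks at (3.4, 0) with value 30.60; rounding to a feasible lattice point costs some objective.
(s,t)=(3,0): 3·3+6·0=9≤14, 5·3+4·0=15≤17, objective 27.
(s,t)=(2,1): 3·2+6·1=12≤14, 5·2+4·1=14≤17, objective 25.
(s,t)=(2,0): 3·2+6·0=6≤14, 5·2+4·0=10≤17, objective 18.
No feasible integer point exceeds 27.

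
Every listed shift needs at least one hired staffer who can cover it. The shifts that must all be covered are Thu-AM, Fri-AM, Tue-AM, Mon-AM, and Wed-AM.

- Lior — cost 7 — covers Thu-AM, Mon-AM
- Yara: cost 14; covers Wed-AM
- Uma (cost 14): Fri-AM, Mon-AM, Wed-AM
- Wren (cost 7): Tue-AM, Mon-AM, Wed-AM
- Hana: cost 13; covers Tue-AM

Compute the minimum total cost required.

28

Choose Lior, Uma, and Wren: together they cover Thu-AM, Fri-AM, Tue-AM, Mon-AM, Wed-AM — every shift.
Total cost: 7 + 14 + 7 = 28.
No cover costs less than 28.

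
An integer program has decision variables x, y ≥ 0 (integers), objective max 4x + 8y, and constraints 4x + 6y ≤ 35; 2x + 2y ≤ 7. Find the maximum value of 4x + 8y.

Relaxing integrality, the LP optimum is 28.00 at (x,y) = (0, 3.5), which is not an integer point.
(x,y)=(0,3): 4·0+6·3=18≤35, 2·0+2·3=6≤7, objective 24.
(x,y)=(1,2): 4·1+6·2=16≤35, 2·1+2·2=6≤7, objective 20.
(x,y)=(0,2): 4·0+6·2=12≤35, 2·0+2·2=4≤7, objective 16.
No feasible integer point exceeds 24.

24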